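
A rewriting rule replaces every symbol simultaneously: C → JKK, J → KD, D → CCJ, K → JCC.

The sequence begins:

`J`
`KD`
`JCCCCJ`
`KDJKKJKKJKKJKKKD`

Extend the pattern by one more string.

Rewriting the 16 symbols of KDJKKJKKJKKJKKKD one by one yields JCC CCJ KD JCC JCC KD JCC JCC KD JCC JCC KD JCC JCC JCC CCJ; concatenated:

JCCCCJKDJCCJCCKDJCCJCCKDJCCJCCKDJCCJCCJCCCCJ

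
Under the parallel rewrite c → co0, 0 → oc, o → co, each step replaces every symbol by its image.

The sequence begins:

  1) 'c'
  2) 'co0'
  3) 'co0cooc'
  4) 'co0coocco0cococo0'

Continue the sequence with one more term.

φ(co0coocco0cococo0) expands symbol-by-symbol to co0 co oc co0 co co co0 co0 co oc co0 co co0 co co0 co oc; joining the 17 pieces gives the next term.

co0coocco0cococo0co0coocco0coco0coco0cooc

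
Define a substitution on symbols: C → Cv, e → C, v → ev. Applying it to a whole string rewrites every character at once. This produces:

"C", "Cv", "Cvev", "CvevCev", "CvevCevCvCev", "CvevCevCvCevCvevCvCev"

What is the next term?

Rewriting the 21 symbols of CvevCevCvCevCvevCvCev one by one yields Cv ev C ev Cv C ev Cv ev Cv C ev Cv ev C ev Cv ev Cv C ev; concatenated:

CvevCevCvCevCvevCvCevCvevCevCvevCvCev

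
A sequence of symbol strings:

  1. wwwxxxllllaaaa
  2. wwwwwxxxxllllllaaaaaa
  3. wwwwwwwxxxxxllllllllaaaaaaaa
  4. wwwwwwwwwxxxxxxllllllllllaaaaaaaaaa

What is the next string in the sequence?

The n-th term is 2n-1 w's then n+1 x's then 2n l's then 2n a's, where the shown terms are n = 2, 3, 4, 5.
Setting n = 6 gives 11, 7, 12, 12 characters in each block.

wwwwwwwwwwwxxxxxxxllllllllllllaaaaaaaaaaaa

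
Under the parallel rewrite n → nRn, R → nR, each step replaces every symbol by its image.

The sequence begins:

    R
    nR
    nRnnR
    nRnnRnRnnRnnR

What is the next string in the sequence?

Replace each of the 13 characters of nRnnRnRnnRnnR in place — nRn nR nRn nRn nR nRn nR nRn nRn nR nRn nRn nR — and concatenate.

nRnnRnRnnRnnRnRnnRnRnnRnnRnRnnRnnR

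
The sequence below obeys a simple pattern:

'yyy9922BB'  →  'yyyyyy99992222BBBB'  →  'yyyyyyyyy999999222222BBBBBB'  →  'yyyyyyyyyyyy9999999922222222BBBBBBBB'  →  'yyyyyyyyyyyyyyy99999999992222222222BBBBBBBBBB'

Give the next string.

yyyyyyyyyyyyyyyyyy999999999999222222222222BBBBBBBBBBBB

Each string has the form y^{3n} 9^{2n} 2^{2n} B^{2n} (n = 1, 2, …).
At n = 6 the blocks have lengths 18, 12, 12, 12.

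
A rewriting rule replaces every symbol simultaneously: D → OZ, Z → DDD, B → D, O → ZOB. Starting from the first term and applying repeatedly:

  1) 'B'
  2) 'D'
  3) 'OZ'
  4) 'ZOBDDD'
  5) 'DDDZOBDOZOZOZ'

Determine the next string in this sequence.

OZOZOZDDDZOBDOZZOBDDDZOBDDDZOBDDD

φ(DDDZOBDOZOZOZ) expands symbol-by-symbol to OZ OZ OZ DDD ZOB D OZ ZOB DDD ZOB DDD ZOB DDD; joining the 13 pieces gives the next term.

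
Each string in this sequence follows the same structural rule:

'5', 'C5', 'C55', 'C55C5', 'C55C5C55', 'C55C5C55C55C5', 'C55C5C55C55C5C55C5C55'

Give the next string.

This is a Fibonacci-style word recurrence s(k) = s(k−1)·s(k−2): e.g. C5·5 = C55.
So term 8 is C55C5C55C55C5C55C5C55·C55C5C55C55C5.

C55C5C55C55C5C55C5C55C55C5C55C55C5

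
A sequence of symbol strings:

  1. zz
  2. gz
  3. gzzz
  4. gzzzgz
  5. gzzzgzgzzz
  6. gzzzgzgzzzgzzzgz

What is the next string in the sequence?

This is a Fibonacci-style word recurrence s(k) = s(k−1)·s(k−2): e.g. gz·zz = gzzz.
Continuing: gzzzgzgzzzgzzzgz · gzzzgzgzzz gives term 7.

gzzzgzgzzzgzzzgzgzzzgzgzzz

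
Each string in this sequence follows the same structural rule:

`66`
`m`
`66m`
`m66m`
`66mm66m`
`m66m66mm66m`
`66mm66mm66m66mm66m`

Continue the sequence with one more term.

Each term (from the third on) is the two preceding terms concatenated in order: term 3 = 66·m = 66m.
Continuing: m66m66mm66m · 66mm66mm66m66mm66m gives term 8.

m66m66mm66m66mm66mm66m66mm66m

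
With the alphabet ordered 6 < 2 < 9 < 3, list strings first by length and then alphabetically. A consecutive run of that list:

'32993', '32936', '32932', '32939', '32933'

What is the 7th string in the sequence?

Advancing 2 positions from 32933 through 32933 → 32366 reaches term 7.

32362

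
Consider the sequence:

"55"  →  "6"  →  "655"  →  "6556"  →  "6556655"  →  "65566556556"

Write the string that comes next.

This is a Fibonacci-style word recurrence s(k) = s(k−1)·s(k−2): e.g. 6·55 = 655.
So term 7 is 65566556556·6556655.

655665565566556655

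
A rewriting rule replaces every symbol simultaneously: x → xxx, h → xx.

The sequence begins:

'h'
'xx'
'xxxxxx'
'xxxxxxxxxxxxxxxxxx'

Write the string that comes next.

xxxxxxxxxxxxxxxxxxxxxxxxxxxxxxxxxxxxxxxxxxxxxxxxxxxxxx

Applying the rule to each of the 18 symbols of xxxxxxxxxxxxxxxxxx gives the pieces xxx xxx xxx xxx xxx xxx xxx xxx xxx xxx xxx xxx xxx xxx xxx xxx xxx xxx, which concatenate to the answer.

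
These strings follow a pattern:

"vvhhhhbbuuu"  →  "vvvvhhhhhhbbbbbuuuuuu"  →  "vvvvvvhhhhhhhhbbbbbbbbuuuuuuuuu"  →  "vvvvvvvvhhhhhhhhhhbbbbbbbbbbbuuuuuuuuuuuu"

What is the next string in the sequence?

vvvvvvvvvvhhhhhhhhhhhhbbbbbbbbbbbbbbuuuuuuuuuuuuuuu

Term n consists of 2n v's, followed by 2n+2 h's, followed by 3n-1 b's, followed by 3n u's (n = 1, 2, …).
Setting n = 5 gives 10, 12, 14, 15 characters in each block.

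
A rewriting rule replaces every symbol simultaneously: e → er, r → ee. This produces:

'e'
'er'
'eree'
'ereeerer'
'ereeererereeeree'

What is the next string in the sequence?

Applying the rule to each of the 16 symbols of ereeererereeeree gives the pieces er ee er er er ee er ee er ee er er er ee er er, which concatenate to the answer.

ereeererereeereeereeererereeerer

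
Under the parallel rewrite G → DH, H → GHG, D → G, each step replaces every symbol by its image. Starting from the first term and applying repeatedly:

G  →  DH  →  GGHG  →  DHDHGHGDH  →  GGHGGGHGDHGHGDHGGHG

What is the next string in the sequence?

DHDHGHGDHDHDHGHGDHGGHGDHGHGDHGGHGDHDHGHGDH

Replace each of the 19 characters of GGHGGGHGDHGHGDHGGHG in place — DH DH GHG DH DH DH GHG DH G GHG DH GHG DH G GHG DH DH GHG DH — and concatenate.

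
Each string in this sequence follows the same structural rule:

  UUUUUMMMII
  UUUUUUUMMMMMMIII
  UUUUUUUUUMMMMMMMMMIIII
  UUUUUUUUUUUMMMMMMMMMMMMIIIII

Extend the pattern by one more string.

Reading off run lengths: U runs 5, 7, 9, 11; M runs 3, 6, 9, 12; I runs 2, 3, 4, 5 — each is linear in n (n = 1, 2, …).
Setting n = 5 gives 13, 15, 6 characters in each block.

UUUUUUUUUUUUUMMMMMMMMMMMMMMMIIIIII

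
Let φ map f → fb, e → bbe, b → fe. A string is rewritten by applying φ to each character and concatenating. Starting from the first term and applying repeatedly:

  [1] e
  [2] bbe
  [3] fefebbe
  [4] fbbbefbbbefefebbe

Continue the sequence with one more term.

Rewriting the 17 symbols of fbbbefbbbefefebbe one by one yields fb fe fe fe bbe fb fe fe fe bbe fb bbe fb bbe fe fe bbe; concatenated:

fbfefefebbefbfefefebbefbbbefbbbefefebbe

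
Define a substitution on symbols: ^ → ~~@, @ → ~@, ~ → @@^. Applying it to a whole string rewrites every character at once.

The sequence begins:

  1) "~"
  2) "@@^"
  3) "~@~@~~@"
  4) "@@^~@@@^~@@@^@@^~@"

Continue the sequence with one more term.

Applying the rule to each of the 18 symbols of @@^~@@@^~@@@^@@^~@ gives the pieces ~@ ~@ ~~@ @@^ ~@ ~@ ~@ ~~@ @@^ ~@ ~@ ~@ ~~@ ~@ ~@ ~~@ @@^ ~@, which concatenate to the answer.

~@~@~~@@@^~@~@~@~~@@@^~@~@~@~~@~@~@~~@@@^~@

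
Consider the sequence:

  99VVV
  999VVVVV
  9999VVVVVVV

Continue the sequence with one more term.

99999VVVVVVVVV

Each string has the form 9^{n} V^{2n-1}, where the shown terms are n = 2, 3, 4.
Setting n = 5 gives 5, 9 characters in each block.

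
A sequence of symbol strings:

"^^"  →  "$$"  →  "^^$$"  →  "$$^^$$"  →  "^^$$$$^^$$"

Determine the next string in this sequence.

$$^^$$^^$$$$^^$$

Each term (from the third on) is the two preceding terms concatenated in order: term 3 = ^^·$$ = ^^$$.
The next term joins $$^^$$ and ^^$$$$^^$$.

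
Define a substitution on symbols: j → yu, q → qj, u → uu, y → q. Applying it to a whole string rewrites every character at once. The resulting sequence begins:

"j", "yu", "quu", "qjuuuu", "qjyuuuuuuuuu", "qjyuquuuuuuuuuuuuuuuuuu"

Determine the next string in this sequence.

Replace each of the 23 characters of qjyuquuuuuuuuuuuuuuuuuu in place — qj yu q uu qj uu uu uu uu uu uu uu uu uu uu uu uu uu uu uu uu uu uu — and concatenate.

qjyuquuqjuuuuuuuuuuuuuuuuuuuuuuuuuuuuuuuuuuuu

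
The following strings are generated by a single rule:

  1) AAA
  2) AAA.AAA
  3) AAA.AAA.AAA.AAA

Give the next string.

s(k+1) = s(k)·.·s(k) — each term doubles the last with '.' between the halves.
Doubling AAA.AAA.AAA.AAA with '.' between the halves:

AAA.AAA.AAA.AAA.AAA.AAA.AAA.AAA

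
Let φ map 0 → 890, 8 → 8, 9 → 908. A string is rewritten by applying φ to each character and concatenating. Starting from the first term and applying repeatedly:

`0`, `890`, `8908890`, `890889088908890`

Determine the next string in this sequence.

8908890889088908890889088908890

φ(890889088908890) expands symbol-by-symbol to 8 908 890 8 8 908 890 8 8 908 890 8 8 908 890; joining the 15 pieces gives the next term.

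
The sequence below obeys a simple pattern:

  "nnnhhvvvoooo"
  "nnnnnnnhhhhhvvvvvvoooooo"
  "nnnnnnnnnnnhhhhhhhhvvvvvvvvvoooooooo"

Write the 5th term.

The n-th term is 4n-1 n's then 3n-1 h's then 3n v's then 2n+2 o's (n = 1, 2, …).
For term 5, n = 5, so the run lengths are 19, 14, 15, 12.

nnnnnnnnnnnnnnnnnnnhhhhhhhhhhhhhhvvvvvvvvvvvvvvvoooooooooooo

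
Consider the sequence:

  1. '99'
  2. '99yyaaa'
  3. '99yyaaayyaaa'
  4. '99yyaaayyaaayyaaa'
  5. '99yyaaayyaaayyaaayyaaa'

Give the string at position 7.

99yyaaayyaaayyaaayyaaayyaaayyaaa

The strings grow by a fixed suffix yyaaa each time.
From 99yyaaayyaaayyaaayyaaa, 2 further steps: 99yyaaayyaaayyaaayyaaa → 99yyaaayyaaayyaaayyaaayyaaa → (answer).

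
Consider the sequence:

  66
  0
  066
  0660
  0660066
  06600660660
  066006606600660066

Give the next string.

Each term (from the third on) is the previous term followed by the one before it: term 3 = 0·66 = 066.
Continuing: 066006606600660066 · 06600660660 gives term 8.

06600660660066006606600660660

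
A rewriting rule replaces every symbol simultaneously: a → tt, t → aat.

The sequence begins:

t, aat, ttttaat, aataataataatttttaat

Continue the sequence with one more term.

ttttaatttttaatttttaatttttaataataataataatttttaat

Replace each of the 19 characters of aataataataatttttaat in place — tt tt aat tt tt aat tt tt aat tt tt aat aat aat aat aat tt tt aat — and concatenate.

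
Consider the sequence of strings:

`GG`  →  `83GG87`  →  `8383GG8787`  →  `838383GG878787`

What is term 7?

838383838383GG878787878787

Each term wraps the previous one in 83 on the left and 87 on the right.
From 838383GG878787, 3 further steps: 838383GG878787 → 83838383GG87878787 → 8383838383GG8787878787 → (answer).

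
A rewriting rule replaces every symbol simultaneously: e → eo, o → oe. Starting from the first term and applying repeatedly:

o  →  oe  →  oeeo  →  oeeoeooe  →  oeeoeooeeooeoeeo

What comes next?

Replace each of the 16 characters of oeeoeooeeooeoeeo in place — oe eo eo oe eo oe oe eo eo oe oe eo oe eo eo oe — and concatenate.

oeeoeooeeooeoeeoeooeoeeooeeoeooe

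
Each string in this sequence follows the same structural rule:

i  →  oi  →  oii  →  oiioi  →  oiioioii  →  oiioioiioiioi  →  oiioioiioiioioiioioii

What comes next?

Each term (from the third on) is the previous term followed by the one before it: term 3 = oi·i = oii.
Continuing: oiioioiioiioioiioioii · oiioioiioiioi gives term 8.

oiioioiioiioioiioioiioiioioiioiioi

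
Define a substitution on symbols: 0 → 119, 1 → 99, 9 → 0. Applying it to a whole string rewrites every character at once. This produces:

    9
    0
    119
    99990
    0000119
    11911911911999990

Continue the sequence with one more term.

Rewriting the 17 symbols of 11911911911999990 one by one yields 99 99 0 99 99 0 99 99 0 99 99 0 0 0 0 0 119; concatenated:

999909999099990999900000119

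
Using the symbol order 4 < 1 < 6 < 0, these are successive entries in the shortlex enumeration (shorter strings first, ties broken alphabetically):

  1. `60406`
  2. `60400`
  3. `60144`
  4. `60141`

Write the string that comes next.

Find the rightmost character of 60141 below 0, bump it to the next letter, and reset everything to its right to 4.

60146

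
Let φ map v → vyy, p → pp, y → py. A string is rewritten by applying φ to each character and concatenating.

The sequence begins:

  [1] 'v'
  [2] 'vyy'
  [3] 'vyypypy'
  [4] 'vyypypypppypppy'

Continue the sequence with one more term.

Applying the rule to each of the 15 symbols of vyypypypppypppy gives the pieces vyy py py pp py pp py pp pp pp py pp pp pp py, which concatenate to the answer.

vyypypypppypppypppppppypppppppy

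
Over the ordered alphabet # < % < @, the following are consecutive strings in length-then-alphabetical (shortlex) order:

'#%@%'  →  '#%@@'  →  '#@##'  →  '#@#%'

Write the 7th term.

#@%%

Continuing the enumeration 3 steps past #@#%: #@#% → #@#@ → #@%# → (answer).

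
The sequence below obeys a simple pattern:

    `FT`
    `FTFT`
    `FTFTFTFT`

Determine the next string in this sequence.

s(k+1) = s(k)·s(k) — each term doubles the last.
Doubling FTFTFTFT:

FTFTFTFTFTFTFTFT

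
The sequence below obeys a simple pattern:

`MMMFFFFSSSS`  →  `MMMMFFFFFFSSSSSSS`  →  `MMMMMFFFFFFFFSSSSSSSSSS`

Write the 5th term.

Reading off run lengths: M runs 3, 4, 5; F runs 4, 6, 8; S runs 4, 7, 10 — each is linear in n, where the shown terms are n = 2, 3, 4.
Setting n = 6 gives 7, 12, 16 characters in each block.

MMMMMMMFFFFFFFFFFFFSSSSSSSSSSSSSSSS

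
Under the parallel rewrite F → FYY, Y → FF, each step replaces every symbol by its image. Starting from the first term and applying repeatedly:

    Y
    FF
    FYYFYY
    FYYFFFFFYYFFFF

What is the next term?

Rewriting the 14 symbols of FYYFFFFFYYFFFF one by one yields FYY FF FF FYY FYY FYY FYY FYY FF FF FYY FYY FYY FYY; concatenated:

FYYFFFFFYYFYYFYYFYYFYYFFFFFYYFYYFYYFYY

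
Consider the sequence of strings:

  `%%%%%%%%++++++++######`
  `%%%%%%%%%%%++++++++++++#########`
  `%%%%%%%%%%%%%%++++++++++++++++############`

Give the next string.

Reading off run lengths: % runs 8, 11, 14; + runs 8, 12, 16; # runs 6, 9, 12 — each is linear in n, where the shown terms are n = 2, 3, 4.
At n = 5 the blocks have lengths 17, 20, 15.

%%%%%%%%%%%%%%%%%++++++++++++++++++++###############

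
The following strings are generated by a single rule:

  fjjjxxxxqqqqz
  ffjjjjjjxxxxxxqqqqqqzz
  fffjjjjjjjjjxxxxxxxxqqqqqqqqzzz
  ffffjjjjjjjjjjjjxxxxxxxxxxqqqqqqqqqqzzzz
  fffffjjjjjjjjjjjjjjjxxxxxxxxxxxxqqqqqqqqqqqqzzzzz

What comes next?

Reading off run lengths: f runs 1, 2, 3, 4, 5; j runs 3, 6, 9, 12, 15; x runs 4, 6, 8, 10, 12; q runs 4, 6, 8, 10, 12; z runs 1, 2, 3, 4, 5 — each is linear in n (n = 1, 2, …).
Setting n = 6 gives 6, 18, 14, 14, 6 characters in each block.

ffffffjjjjjjjjjjjjjjjjjjxxxxxxxxxxxxxxqqqqqqqqqqqqqqzzzzzz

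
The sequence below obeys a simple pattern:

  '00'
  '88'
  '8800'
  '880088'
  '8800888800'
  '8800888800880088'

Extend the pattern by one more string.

This is a Fibonacci-style word recurrence s(k) = s(k−1)·s(k−2): e.g. 88·00 = 8800.
Continuing: 8800888800880088 · 8800888800 gives term 7.

88008888008800888800888800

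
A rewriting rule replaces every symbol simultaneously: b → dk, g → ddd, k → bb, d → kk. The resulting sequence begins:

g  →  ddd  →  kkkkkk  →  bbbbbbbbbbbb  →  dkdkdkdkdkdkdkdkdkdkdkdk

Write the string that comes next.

kkbbkkbbkkbbkkbbkkbbkkbbkkbbkkbbkkbbkkbbkkbbkkbb

Applying the rule to each of the 24 symbols of dkdkdkdkdkdkdkdkdkdkdkdk gives the pieces kk bb kk bb kk bb kk bb kk bb kk bb kk bb kk bb kk bb kk bb kk bb kk bb, which concatenate to the answer.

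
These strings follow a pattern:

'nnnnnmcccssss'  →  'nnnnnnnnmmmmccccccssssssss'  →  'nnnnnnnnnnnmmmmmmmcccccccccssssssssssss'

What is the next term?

The n-th term is 3n+2 n's then 3n-2 m's then 3n c's then 4n s's (n = 1, 2, …).
At n = 4 the blocks have lengths 14, 10, 12, 16.

nnnnnnnnnnnnnnmmmmmmmmmmccccccccccccssssssssssssssss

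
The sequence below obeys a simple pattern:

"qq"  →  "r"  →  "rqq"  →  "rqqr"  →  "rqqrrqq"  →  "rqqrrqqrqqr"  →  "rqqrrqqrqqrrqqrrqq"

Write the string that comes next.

rqqrrqqrqqrrqqrrqqrqqrrqqrqqr

From term 3 onward, concatenate the last term with the second-to-last: r·qq = rqq, rqq·r = rqqr, …
The next term joins rqqrrqqrqqrrqqrrqq and rqqrrqqrqqr.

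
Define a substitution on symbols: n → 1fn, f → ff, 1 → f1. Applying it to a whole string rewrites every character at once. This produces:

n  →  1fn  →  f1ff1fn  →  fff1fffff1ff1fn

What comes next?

fffffff1fffffffffff1fffff1ff1fn

Replace each of the 15 characters of fff1fffff1ff1fn in place — ff ff ff f1 ff ff ff ff ff f1 ff ff f1 ff 1fn — and concatenate.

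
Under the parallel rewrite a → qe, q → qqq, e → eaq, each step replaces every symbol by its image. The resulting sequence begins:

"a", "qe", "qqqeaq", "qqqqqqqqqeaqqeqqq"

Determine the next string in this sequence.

Rewriting the 17 symbols of qqqqqqqqqeaqqeqqq one by one yields qqq qqq qqq qqq qqq qqq qqq qqq qqq eaq qe qqq qqq eaq qqq qqq qqq; concatenated:

qqqqqqqqqqqqqqqqqqqqqqqqqqqeaqqeqqqqqqeaqqqqqqqqqq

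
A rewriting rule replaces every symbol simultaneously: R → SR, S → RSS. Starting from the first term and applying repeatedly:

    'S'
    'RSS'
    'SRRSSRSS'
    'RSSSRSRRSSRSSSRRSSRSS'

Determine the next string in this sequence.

Rewriting the 21 symbols of RSSSRSRRSSRSSSRRSSRSS one by one yields SR RSS RSS RSS SR RSS SR SR RSS RSS SR RSS RSS RSS SR SR RSS RSS SR RSS RSS; concatenated:

SRRSSRSSRSSSRRSSSRSRRSSRSSSRRSSRSSRSSSRSRRSSRSSSRRSSRSS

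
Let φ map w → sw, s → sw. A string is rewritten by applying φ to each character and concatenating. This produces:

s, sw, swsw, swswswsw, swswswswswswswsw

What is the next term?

Rewriting the 16 symbols of swswswswswswswsw one by one yields sw sw sw sw sw sw sw sw sw sw sw sw sw sw sw sw; concatenated:

swswswswswswswswswswswswswswswsw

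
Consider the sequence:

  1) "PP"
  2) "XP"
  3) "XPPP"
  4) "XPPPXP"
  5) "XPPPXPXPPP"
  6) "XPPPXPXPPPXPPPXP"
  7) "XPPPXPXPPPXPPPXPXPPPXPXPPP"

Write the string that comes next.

XPPPXPXPPPXPPPXPXPPPXPXPPPXPPPXPXPPPXPPPXP

From term 3 onward, concatenate the last term with the second-to-last: XP·PP = XPPP, XPPP·XP = XPPPXP, …
So term 8 is XPPPXPXPPPXPPPXPXPPPXPXPPP·XPPPXPXPPPXPPPXP.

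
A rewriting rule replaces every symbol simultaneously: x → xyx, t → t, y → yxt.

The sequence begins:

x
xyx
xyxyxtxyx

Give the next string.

xyxyxtxyxyxtxyxtxyxyxtxyx

Rewriting each symbol of xyxyxtxyx: x→xyx, y→yxt, x→xyx, y→yxt, x→xyx, t→t, x→xyx, y→yxt, x→xyx, which concatenates to xyx yxt xyx yxt xyx t xyx yxt xyx.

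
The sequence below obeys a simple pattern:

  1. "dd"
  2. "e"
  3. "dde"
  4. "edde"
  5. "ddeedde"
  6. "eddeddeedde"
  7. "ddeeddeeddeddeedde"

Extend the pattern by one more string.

eddeddeeddeddeeddeeddeddeedde

This is a Fibonacci-style word recurrence s(k) = s(k−2)·s(k−1): e.g. dd·e = dde.
The next term joins eddeddeedde and ddeeddeeddeddeedde.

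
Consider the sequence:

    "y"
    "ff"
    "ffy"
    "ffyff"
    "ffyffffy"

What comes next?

From term 3 onward, concatenate the last term with the second-to-last: ff·y = ffy, ffy·ff = ffyff, …
The next term joins ffyffffy and ffyff.

ffyffffyffyff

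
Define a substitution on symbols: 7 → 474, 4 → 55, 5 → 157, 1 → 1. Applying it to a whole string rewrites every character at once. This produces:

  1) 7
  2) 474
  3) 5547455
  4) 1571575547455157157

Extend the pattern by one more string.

11574741157474157157554745515715711574741157474

φ(1571575547455157157) expands symbol-by-symbol to 1 157 474 1 157 474 157 157 55 474 55 157 157 1 157 474 1 157 474; joining the 19 pieces gives the next term.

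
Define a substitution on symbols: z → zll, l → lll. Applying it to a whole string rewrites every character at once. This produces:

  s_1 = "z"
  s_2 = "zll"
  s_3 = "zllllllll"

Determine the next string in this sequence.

Expanding zllllllll: z→zll, l→lll, l→lll, l→lll, l→lll, l→lll, l→lll, l→lll, l→lll. Concatenated: zll lll lll lll lll lll lll lll lll.

zllllllllllllllllllllllllll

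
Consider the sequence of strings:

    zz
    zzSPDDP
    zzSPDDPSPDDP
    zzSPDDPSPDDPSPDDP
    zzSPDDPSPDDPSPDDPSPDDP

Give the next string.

Each term is the previous one with SPDDP appended.
Applying this once more to zzSPDDPSPDDPSPDDPSPDDP:

zzSPDDPSPDDPSPDDPSPDDPSPDDP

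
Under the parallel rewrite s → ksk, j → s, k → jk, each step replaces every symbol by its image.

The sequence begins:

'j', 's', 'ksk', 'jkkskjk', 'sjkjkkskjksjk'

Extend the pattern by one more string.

Rewriting the 13 symbols of sjkjkkskjksjk one by one yields ksk s jk s jk jk ksk jk s jk ksk s jk; concatenated:

ksksjksjkjkkskjksjkksksjk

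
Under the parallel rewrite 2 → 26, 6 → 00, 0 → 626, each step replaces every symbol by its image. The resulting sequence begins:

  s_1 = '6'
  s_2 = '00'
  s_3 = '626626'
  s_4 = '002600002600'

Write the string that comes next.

Expanding 002600002600: 0→626, 0→626, 2→26, 6→00, 0→626, 0→626, 0→626, 0→626, 2→26, 6→00, 0→626, 0→626. Concatenated: 626 626 26 00 626 626 626 626 26 00 626 626.

62662626006266266266262600626626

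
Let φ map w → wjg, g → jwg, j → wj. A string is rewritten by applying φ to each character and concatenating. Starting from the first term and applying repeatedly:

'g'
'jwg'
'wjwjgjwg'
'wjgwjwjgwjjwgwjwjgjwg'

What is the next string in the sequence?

Rewriting the 21 symbols of wjgwjwjgwjjwgwjwjgjwg one by one yields wjg wj jwg wjg wj wjg wj jwg wjg wj wj wjg jwg wjg wj wjg wj jwg wj wjg jwg; concatenated:

wjgwjjwgwjgwjwjgwjjwgwjgwjwjwjgjwgwjgwjwjgwjjwgwjwjgjwg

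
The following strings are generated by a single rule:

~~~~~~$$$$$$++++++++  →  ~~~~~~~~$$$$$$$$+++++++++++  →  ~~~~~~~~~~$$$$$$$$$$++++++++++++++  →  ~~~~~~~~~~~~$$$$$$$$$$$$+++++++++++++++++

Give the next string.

Each string has the form ~^{2n} $^{2n} +^{3n-1}, where the shown terms are n = 3, 4, 5, 6.
Setting n = 7 gives 14, 14, 20 characters in each block.

~~~~~~~~~~~~~~$$$$$$$$$$$$$$++++++++++++++++++++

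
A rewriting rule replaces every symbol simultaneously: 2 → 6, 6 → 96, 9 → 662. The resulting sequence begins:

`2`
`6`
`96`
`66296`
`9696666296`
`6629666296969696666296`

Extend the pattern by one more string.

Rewriting the 22 symbols of 6629666296969696666296 one by one yields 96 96 6 662 96 96 96 6 662 96 662 96 662 96 662 96 96 96 96 6 662 96; concatenated:

96966662969696666296662966629666296969696666296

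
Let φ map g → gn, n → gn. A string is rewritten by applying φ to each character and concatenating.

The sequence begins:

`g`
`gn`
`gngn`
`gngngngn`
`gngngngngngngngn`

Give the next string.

Rewriting the 16 symbols of gngngngngngngngn one by one yields gn gn gn gn gn gn gn gn gn gn gn gn gn gn gn gn; concatenated:

gngngngngngngngngngngngngngngngn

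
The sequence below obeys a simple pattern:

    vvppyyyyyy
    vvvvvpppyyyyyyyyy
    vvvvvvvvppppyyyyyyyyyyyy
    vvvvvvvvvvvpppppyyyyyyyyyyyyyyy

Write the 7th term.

Each string has the form v^{3n-1} p^{n+1} y^{3n+3} (n = 1, 2, …).
Setting n = 7 gives 20, 8, 24 characters in each block.

vvvvvvvvvvvvvvvvvvvvppppppppyyyyyyyyyyyyyyyyyyyyyyyy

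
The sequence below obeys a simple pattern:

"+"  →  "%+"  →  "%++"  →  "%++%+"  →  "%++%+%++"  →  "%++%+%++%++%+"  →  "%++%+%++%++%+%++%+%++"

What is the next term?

%++%+%++%++%+%++%+%++%++%+%++%++%+

Each term (from the third on) is the previous term followed by the one before it: term 3 = %+·+ = %++.
Continuing: %++%+%++%++%+%++%+%++ · %++%+%++%++%+ gives term 8.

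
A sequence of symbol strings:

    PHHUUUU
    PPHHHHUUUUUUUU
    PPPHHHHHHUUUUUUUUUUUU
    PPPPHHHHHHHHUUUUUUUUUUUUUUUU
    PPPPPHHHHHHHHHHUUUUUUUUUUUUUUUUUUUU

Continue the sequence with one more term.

PPPPPPHHHHHHHHHHHHUUUUUUUUUUUUUUUUUUUUUUUU

Term n consists of n P's, followed by 2n H's, followed by 4n U's (n = 1, 2, …).
At n = 6 the blocks have lengths 6, 12, 24.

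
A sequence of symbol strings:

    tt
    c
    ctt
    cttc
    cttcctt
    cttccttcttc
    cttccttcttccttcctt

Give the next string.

cttccttcttccttccttcttccttcttc

This is a Fibonacci-style word recurrence s(k) = s(k−1)·s(k−2): e.g. c·tt = ctt.
So term 8 is cttccttcttccttcctt·cttccttcttc.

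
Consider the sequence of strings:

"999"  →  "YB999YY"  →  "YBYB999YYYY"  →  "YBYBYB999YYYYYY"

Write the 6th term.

YBYBYBYBYB999YYYYYYYYYY

Each term wraps the previous one in YB on the left and YY on the right.
From YBYBYB999YYYYYY, 2 further steps: YBYBYB999YYYYYY → YBYBYBYB999YYYYYYYY → (answer).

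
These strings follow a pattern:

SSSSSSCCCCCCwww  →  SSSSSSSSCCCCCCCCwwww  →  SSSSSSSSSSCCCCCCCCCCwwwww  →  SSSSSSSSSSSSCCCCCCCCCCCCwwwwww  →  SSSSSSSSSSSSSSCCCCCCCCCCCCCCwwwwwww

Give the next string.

SSSSSSSSSSSSSSSSCCCCCCCCCCCCCCCCwwwwwwww

Each string has the form S^{2n+2} C^{2n+2} w^{n+1}, where the shown terms are n = 2, 3, 4, 5, 6.
At n = 7 the blocks have lengths 16, 16, 8.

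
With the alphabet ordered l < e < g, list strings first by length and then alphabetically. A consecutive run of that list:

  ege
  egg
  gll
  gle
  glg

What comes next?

The successor of glg increments the rightmost position that isn't already g and resets every position after it to l.

gel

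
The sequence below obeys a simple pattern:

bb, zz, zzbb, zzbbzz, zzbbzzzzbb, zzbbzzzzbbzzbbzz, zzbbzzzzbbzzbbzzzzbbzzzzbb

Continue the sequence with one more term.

This is a Fibonacci-style word recurrence s(k) = s(k−1)·s(k−2): e.g. zz·bb = zzbb.
So term 8 is zzbbzzzzbbzzbbzzzzbbzzzzbb·zzbbzzzzbbzzbbzz.

zzbbzzzzbbzzbbzzzzbbzzzzbbzzbbzzzzbbzzbbzz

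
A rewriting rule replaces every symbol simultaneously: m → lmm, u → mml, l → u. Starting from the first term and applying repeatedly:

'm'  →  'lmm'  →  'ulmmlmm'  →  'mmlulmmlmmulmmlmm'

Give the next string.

Rewriting the 17 symbols of mmlulmmlmmulmmlmm one by one yields lmm lmm u mml u lmm lmm u lmm lmm mml u lmm lmm u lmm lmm; concatenated:

lmmlmmummlulmmlmmulmmlmmmmlulmmlmmulmmlmm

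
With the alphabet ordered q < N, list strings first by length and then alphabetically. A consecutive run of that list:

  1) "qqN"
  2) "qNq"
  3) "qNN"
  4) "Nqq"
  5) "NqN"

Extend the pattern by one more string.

The successor of NqN increments the rightmost position that isn't already N and resets every position after it to q.

NNq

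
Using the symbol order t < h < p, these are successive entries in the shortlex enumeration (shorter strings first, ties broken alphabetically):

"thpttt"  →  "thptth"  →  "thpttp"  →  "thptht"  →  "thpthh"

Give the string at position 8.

thptph

Advancing 3 positions from thpthh through thpthh → thpthp → thptpt reaches term 8.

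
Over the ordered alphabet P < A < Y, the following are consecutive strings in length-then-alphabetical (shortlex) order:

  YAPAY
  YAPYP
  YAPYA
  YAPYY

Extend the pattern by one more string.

YAAPP

The successor of YAPYY increments the rightmost position that isn't already Y and resets every position after it to P.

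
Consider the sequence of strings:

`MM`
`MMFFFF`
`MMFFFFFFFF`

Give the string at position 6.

MMFFFFFFFFFFFFFFFFFFFF

Every step adds FFFF to the end: s(k+1) = s(k)·FFFF.
From MMFFFFFFFF, 3 further steps: MMFFFFFFFF → MMFFFFFFFFFFFF → MMFFFFFFFFFFFFFFFF → (answer).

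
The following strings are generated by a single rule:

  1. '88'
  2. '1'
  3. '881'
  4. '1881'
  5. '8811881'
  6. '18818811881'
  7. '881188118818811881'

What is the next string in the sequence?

From term 3 onward, concatenate the second-to-last term with the last: 88·1 = 881, 1·881 = 1881, …
So term 8 is 18818811881·881188118818811881.

18818811881881188118818811881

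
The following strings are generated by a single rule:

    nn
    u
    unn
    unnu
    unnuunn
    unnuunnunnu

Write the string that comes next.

unnuunnunnuunnuunn

Each term (from the third on) is the previous term followed by the one before it: term 3 = u·nn = unn.
So term 7 is unnuunnunnu·unnuunn.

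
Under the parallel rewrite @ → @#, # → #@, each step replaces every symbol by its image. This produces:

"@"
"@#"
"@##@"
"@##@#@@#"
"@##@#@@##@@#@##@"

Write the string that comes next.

@##@#@@##@@#@##@#@@#@##@@##@#@@#

φ(@##@#@@##@@#@##@) expands symbol-by-symbol to @# #@ #@ @# #@ @# @# #@ #@ @# @# #@ @# #@ #@ @#; joining the 16 pieces gives the next term.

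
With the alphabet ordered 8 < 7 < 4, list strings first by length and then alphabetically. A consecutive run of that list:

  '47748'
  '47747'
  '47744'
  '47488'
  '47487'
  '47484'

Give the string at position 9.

Continuing the enumeration 3 steps past 47484: 47484 → 47478 → 47477 → (answer).

47474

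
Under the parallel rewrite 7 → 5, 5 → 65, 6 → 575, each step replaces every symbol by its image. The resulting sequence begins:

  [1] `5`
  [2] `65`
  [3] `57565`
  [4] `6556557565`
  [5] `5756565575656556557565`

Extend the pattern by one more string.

Rewriting the 22 symbols of 5756565575656556557565 one by one yields 65 5 65 575 65 575 65 65 5 65 575 65 575 65 65 575 65 65 5 65 575 65; concatenated:

65565575655756565565575655756565575656556557565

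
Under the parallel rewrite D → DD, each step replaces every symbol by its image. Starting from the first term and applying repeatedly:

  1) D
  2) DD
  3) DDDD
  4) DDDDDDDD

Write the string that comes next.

Apply φ to DDDDDDDD symbol by symbol: D→DD, D→DD, D→DD, D→DD, D→DD, D→DD, D→DD, D→DD; joined: DD DD DD DD DD DD DD DD.

DDDDDDDDDDDDDDDD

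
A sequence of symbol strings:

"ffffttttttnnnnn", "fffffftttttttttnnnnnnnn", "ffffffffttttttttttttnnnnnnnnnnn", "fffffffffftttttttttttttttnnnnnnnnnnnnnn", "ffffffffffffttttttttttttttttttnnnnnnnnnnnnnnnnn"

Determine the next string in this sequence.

fffffffffffffftttttttttttttttttttttnnnnnnnnnnnnnnnnnnnn

Reading off run lengths: f runs 4, 6, 8, 10, 12; t runs 6, 9, 12, 15, 18; n runs 5, 8, 11, 14, 17 — each is linear in n, where the shown terms are n = 2, 3, 4, 5, 6.
At n = 7 the blocks have lengths 14, 21, 20.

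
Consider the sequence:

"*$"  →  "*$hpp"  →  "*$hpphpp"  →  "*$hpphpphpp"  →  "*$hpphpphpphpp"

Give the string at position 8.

The strings grow by a fixed suffix hpp each time.
From *$hpphpphpphpp, 3 further steps: *$hpphpphpphpp → *$hpphpphpphpphpp → *$hpphpphpphpphpphpp → (answer).

*$hpphpphpphpphpphpphpp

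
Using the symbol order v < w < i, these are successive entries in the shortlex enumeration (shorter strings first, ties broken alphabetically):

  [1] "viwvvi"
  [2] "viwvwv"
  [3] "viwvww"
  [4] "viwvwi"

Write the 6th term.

viwviw

Advancing 2 positions from viwvwi through viwvwi → viwviv reaches term 6.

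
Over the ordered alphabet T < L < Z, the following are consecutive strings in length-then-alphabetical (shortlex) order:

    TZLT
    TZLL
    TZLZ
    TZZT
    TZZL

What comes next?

TZZZ

Find the rightmost character of TZZL below Z, bump it to the next letter, and reset everything to its right to T.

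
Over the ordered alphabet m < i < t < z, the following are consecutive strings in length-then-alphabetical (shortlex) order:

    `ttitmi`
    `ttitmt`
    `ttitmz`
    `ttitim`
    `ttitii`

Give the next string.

Treat ttitii as a base-4 numeral over the given alphabet and add one, carrying through any trailing z's.

ttitit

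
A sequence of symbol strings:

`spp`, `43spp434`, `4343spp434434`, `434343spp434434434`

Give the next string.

43434343spp434434434434

s(k+1) = 43·s(k)·434, so each term gains 43 as a prefix and 434 as a suffix.
One more step from 434343spp434434434 gives the answer.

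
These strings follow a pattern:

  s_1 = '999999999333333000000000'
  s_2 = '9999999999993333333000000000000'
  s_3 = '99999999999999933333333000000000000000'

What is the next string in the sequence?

Term n consists of 3n 9's, followed by n+3 3's, followed by 3n 0's, where the shown terms are n = 3, 4, 5.
For the next term, n = 6, so the run lengths are 18, 9, 18.

999999999999999999333333333000000000000000000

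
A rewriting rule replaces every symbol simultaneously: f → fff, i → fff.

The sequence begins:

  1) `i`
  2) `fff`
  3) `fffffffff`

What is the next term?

fffffffffffffffffffffffffff

Rewriting each symbol of fffffffff: f→fff, f→fff, f→fff, f→fff, f→fff, f→fff, f→fff, f→fff, f→fff, which concatenates to fff fff fff fff fff fff fff fff fff.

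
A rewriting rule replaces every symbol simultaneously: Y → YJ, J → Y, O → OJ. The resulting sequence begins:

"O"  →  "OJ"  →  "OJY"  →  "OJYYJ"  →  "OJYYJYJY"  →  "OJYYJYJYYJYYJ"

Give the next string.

Replace each of the 13 characters of OJYYJYJYYJYYJ in place — OJ Y YJ YJ Y YJ Y YJ YJ Y YJ YJ Y — and concatenate.

OJYYJYJYYJYYJYJYYJYJY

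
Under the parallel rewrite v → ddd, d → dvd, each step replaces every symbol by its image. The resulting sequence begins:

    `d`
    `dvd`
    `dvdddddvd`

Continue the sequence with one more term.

dvdddddvddvddvddvddvdddddvd

Rewriting each symbol of dvdddddvd: d→dvd, v→ddd, d→dvd, d→dvd, d→dvd, d→dvd, d→dvd, v→ddd, d→dvd, which concatenates to dvd ddd dvd dvd dvd dvd dvd ddd dvd.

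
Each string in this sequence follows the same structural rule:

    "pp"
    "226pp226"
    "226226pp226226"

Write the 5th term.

226226226226pp226226226226

s(k+1) = 226·s(k)·226, so each term gains 226 as a prefix and 226 as a suffix.
From 226226pp226226, 2 further steps: 226226pp226226 → 226226226pp226226226 → (answer).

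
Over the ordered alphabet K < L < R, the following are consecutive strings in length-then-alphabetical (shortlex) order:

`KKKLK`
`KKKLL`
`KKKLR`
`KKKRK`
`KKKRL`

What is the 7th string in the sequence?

KKLKK

Continuing the enumeration 2 steps past KKKRL: KKKRL → KKKRR → (answer).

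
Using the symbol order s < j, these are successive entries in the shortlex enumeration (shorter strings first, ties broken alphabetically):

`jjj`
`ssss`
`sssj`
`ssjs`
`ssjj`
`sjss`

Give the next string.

Find the rightmost character of sjss below j, bump it to the next letter, and reset everything to its right to s.

sjsj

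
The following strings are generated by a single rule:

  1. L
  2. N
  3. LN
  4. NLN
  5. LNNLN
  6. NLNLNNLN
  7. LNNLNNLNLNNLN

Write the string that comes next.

From term 3 onward, concatenate the second-to-last term with the last: L·N = LN, N·LN = NLN, …
Continuing: NLNLNNLN · LNNLNNLNLNNLN gives term 8.

NLNLNNLNLNNLNNLNLNNLN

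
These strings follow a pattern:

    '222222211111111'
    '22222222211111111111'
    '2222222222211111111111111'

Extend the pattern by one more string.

The n-th term is 2n+1 2's then 3n-1 1's, where the shown terms are n = 3, 4, 5.
At n = 6 the blocks have lengths 13, 17.

222222222222211111111111111111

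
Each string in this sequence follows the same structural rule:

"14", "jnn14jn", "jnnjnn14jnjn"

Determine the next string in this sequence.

Each term wraps the previous one in jnn on the left and jn on the right.
Applying this once more to jnnjnn14jnjn:

jnnjnnjnn14jnjnjn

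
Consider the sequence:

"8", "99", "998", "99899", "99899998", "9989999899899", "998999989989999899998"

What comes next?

9989999899899998999989989999899899

Each term (from the third on) is the previous term followed by the one before it: term 3 = 99·8 = 998.
So term 8 is 998999989989999899998·9989999899899.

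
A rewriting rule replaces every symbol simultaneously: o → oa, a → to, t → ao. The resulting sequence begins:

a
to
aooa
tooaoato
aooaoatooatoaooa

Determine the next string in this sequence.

φ(aooaoatooatoaooa) expands symbol-by-symbol to to oa oa to oa to ao oa oa to ao oa to oa oa to; joining the 16 pieces gives the next term.

tooaoatooatoaooaoatoaooatooaoato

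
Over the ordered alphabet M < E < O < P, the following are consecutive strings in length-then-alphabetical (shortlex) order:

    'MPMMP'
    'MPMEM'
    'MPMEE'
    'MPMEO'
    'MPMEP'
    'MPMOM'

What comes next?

Treat MPMOM as a base-4 numeral over the given alphabet and add one, carrying through any trailing P's.

MPMOE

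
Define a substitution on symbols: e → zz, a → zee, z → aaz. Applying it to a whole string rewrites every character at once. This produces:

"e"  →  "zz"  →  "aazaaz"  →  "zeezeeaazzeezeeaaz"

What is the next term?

aazzzzzaazzzzzzeezeeaazaazzzzzaazzzzzzeezeeaaz

Replace each of the 18 characters of zeezeeaazzeezeeaaz in place — aaz zz zz aaz zz zz zee zee aaz aaz zz zz aaz zz zz zee zee aaz — and concatenate.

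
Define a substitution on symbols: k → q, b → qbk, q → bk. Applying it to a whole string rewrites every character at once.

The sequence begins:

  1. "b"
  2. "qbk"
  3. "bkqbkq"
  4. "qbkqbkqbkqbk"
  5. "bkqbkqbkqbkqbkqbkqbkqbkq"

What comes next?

Replace each of the 24 characters of bkqbkqbkqbkqbkqbkqbkqbkq in place — qbk q bk qbk q bk qbk q bk qbk q bk qbk q bk qbk q bk qbk q bk qbk q bk — and concatenate.

qbkqbkqbkqbkqbkqbkqbkqbkqbkqbkqbkqbkqbkqbkqbkqbk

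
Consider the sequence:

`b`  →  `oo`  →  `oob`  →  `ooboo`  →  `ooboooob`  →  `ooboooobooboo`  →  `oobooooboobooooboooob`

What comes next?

From term 3 onward, concatenate the last term with the second-to-last: oo·b = oob, oob·oo = ooboo, …
So term 8 is oobooooboobooooboooob·ooboooobooboo.

oobooooboobooooboooobooboooobooboo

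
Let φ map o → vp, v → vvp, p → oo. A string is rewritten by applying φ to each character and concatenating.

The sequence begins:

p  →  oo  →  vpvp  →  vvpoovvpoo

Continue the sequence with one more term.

vvpvvpoovpvpvvpvvpoovpvp

Apply φ to vvpoovvpoo symbol by symbol: v→vvp, v→vvp, p→oo, o→vp, o→vp, v→vvp, v→vvp, p→oo, o→vp, o→vp; joined: vvp vvp oo vp vp vvp vvp oo vp vp.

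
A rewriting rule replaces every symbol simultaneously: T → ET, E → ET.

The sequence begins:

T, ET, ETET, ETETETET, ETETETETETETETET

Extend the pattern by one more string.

φ(ETETETETETETETET) expands symbol-by-symbol to ET ET ET ET ET ET ET ET ET ET ET ET ET ET ET ET; joining the 16 pieces gives the next term.

ETETETETETETETETETETETETETETETET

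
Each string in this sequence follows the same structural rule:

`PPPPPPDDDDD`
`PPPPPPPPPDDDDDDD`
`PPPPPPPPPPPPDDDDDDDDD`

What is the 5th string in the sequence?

PPPPPPPPPPPPPPPPPPDDDDDDDDDDDDD

The n-th term is 3n P's then 2n+1 D's, where the shown terms are n = 2, 3, 4.
Setting n = 6 gives 18, 13 characters in each block.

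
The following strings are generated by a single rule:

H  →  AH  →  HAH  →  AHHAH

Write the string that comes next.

This is a Fibonacci-style word recurrence s(k) = s(k−2)·s(k−1): e.g. H·AH = HAH.
Continuing: HAH · AHHAH gives term 5.

HAHAHHAH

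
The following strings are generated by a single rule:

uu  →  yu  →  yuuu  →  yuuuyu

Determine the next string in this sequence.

Each term (from the third on) is the previous term followed by the one before it: term 3 = yu·uu = yuuu.
Continuing: yuuuyu · yuuu gives term 5.

yuuuyuyuuu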